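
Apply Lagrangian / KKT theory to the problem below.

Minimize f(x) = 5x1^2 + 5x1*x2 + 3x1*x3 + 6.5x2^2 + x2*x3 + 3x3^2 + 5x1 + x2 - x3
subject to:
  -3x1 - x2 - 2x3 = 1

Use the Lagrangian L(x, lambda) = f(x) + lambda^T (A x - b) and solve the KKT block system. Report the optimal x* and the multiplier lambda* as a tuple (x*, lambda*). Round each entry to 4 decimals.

Form the Lagrangian:
  L(x, lambda) = (1/2) x^T Q x + c^T x + lambda^T (A x - b)
Stationarity (grad_x L = 0): Q x + c + A^T lambda = 0.
Primal feasibility: A x = b.

This gives the KKT block system:
  [ Q   A^T ] [ x     ]   [-c ]
  [ A    0  ] [ lambda ] = [ b ]

Solving the linear system:
  x*      = (-0.7296, 0.1661, 0.5114)
  lambda* = (0.0228)
  f(x*)   = -2.0081

x* = (-0.7296, 0.1661, 0.5114), lambda* = (0.0228)


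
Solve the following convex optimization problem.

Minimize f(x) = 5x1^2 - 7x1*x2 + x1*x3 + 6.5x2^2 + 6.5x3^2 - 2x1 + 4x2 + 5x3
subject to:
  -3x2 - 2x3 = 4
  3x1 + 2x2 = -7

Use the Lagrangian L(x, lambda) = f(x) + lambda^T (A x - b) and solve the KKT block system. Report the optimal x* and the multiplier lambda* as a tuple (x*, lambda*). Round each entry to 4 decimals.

Form the Lagrangian:
  L(x, lambda) = (1/2) x^T Q x + c^T x + lambda^T (A x - b)
Stationarity (grad_x L = 0): Q x + c + A^T lambda = 0.
Primal feasibility: A x = b.

This gives the KKT block system:
  [ Q   A^T ] [ x     ]   [-c ]
  [ A    0  ] [ lambda ] = [ b ]

Solving the linear system:
  x*      = (-1.4883, -1.2676, -0.0986)
  lambda* = (1.1149, 2.7027)
  f(x*)   = 5.9363

x* = (-1.4883, -1.2676, -0.0986), lambda* = (1.1149, 2.7027)


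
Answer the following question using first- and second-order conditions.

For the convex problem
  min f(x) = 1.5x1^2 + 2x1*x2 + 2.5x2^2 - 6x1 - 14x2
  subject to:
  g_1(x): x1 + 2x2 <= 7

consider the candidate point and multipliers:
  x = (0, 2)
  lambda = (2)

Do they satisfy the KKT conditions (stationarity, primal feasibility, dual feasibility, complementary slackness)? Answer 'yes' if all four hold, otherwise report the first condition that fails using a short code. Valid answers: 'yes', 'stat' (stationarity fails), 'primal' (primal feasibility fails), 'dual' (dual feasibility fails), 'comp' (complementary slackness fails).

Gradient of f: grad f(x) = Q x + c = (-2, -4)
Constraint values g_i(x) = a_i^T x - b_i:
  g_1((0, 2)) = -3
Stationarity residual: grad f(x) + sum_i lambda_i a_i = (0, 0)
  -> stationarity OK
Primal feasibility (all g_i <= 0): OK
Dual feasibility (all lambda_i >= 0): OK
Complementary slackness (lambda_i * g_i(x) = 0 for all i): FAILS

Verdict: the first failing condition is complementary_slackness -> comp.

comp


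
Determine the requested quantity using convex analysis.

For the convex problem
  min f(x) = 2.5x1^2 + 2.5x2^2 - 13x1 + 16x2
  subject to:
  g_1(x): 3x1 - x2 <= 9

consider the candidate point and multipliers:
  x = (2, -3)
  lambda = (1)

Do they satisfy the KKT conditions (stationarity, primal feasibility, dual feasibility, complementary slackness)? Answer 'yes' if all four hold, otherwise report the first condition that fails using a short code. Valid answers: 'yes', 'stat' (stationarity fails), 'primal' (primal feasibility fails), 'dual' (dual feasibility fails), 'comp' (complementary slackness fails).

Gradient of f: grad f(x) = Q x + c = (-3, 1)
Constraint values g_i(x) = a_i^T x - b_i:
  g_1((2, -3)) = 0
Stationarity residual: grad f(x) + sum_i lambda_i a_i = (0, 0)
  -> stationarity OK
Primal feasibility (all g_i <= 0): OK
Dual feasibility (all lambda_i >= 0): OK
Complementary slackness (lambda_i * g_i(x) = 0 for all i): OK

Verdict: yes, KKT holds.

yes


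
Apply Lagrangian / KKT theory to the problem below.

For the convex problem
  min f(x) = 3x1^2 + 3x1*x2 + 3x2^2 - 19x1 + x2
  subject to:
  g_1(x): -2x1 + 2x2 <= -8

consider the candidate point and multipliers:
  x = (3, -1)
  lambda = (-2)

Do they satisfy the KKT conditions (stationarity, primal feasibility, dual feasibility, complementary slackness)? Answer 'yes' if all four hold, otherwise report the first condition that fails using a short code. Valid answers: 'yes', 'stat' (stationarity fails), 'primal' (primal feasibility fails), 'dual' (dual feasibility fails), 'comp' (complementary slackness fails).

Gradient of f: grad f(x) = Q x + c = (-4, 4)
Constraint values g_i(x) = a_i^T x - b_i:
  g_1((3, -1)) = 0
Stationarity residual: grad f(x) + sum_i lambda_i a_i = (0, 0)
  -> stationarity OK
Primal feasibility (all g_i <= 0): OK
Dual feasibility (all lambda_i >= 0): FAILS
Complementary slackness (lambda_i * g_i(x) = 0 for all i): OK

Verdict: the first failing condition is dual_feasibility -> dual.

dual


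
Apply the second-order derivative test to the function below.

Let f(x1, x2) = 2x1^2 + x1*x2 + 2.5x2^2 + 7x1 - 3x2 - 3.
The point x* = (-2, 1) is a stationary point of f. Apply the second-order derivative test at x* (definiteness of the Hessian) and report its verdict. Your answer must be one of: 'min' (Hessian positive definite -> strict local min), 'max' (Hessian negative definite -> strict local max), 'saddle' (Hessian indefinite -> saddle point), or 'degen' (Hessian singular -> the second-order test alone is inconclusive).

Compute the Hessian H = grad^2 f:
  H = [[4, 1], [1, 5]]
Verify stationarity: grad f(x*) = H x* + g = (0, 0).
Eigenvalues of H: 3.382, 5.618.
Both eigenvalues > 0, so H is positive definite -> x* is a strict local min.

min


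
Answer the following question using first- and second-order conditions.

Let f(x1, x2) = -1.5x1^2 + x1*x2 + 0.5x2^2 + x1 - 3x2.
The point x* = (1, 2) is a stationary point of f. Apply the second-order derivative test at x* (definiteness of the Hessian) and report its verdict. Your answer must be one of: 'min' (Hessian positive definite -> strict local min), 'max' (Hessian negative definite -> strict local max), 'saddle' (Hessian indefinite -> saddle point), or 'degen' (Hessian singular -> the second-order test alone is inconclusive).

Compute the Hessian H = grad^2 f:
  H = [[-3, 1], [1, 1]]
Verify stationarity: grad f(x*) = H x* + g = (0, 0).
Eigenvalues of H: -3.2361, 1.2361.
Eigenvalues have mixed signs, so H is indefinite -> x* is a saddle point.

saddle


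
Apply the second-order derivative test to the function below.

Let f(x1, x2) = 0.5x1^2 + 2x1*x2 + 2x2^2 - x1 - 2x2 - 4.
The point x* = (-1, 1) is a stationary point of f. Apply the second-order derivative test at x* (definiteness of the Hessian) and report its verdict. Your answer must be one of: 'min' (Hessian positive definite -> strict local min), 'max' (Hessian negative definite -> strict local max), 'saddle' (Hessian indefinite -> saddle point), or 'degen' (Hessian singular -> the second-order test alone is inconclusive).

Compute the Hessian H = grad^2 f:
  H = [[1, 2], [2, 4]]
Verify stationarity: grad f(x*) = H x* + g = (0, 0).
Eigenvalues of H: 0, 5.
H has a zero eigenvalue (singular; positive semidefinite but not definite), so H is neither positive definite, negative definite, nor indefinite. The second-order test alone is inconclusive -> degen.
(Indeed, f is constant along the null direction of H through x*, so x* is not a strict local extremum.)

degen


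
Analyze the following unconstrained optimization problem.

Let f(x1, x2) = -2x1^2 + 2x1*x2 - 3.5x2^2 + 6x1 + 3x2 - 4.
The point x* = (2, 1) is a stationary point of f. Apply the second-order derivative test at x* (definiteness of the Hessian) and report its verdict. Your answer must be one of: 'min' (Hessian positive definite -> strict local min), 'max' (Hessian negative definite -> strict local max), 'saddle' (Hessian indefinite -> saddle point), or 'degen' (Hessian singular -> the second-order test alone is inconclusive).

Compute the Hessian H = grad^2 f:
  H = [[-4, 2], [2, -7]]
Verify stationarity: grad f(x*) = H x* + g = (0, 0).
Eigenvalues of H: -8, -3.
Both eigenvalues < 0, so H is negative definite -> x* is a strict local max.

max


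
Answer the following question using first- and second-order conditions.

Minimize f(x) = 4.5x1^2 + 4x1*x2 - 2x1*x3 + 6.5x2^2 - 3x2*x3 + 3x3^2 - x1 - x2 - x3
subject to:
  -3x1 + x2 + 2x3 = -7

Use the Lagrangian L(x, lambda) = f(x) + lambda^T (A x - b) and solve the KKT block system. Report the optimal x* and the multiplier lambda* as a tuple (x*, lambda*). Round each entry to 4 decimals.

Form the Lagrangian:
  L(x, lambda) = (1/2) x^T Q x + c^T x + lambda^T (A x - b)
Stationarity (grad_x L = 0): Q x + c + A^T lambda = 0.
Primal feasibility: A x = b.

This gives the KKT block system:
  [ Q   A^T ] [ x     ]   [-c ]
  [ A    0  ] [ lambda ] = [ b ]

Solving the linear system:
  x*      = (1.4317, -0.8442, -0.9303)
  lambda* = (3.4565)
  f(x*)   = 12.269

x* = (1.4317, -0.8442, -0.9303), lambda* = (3.4565)


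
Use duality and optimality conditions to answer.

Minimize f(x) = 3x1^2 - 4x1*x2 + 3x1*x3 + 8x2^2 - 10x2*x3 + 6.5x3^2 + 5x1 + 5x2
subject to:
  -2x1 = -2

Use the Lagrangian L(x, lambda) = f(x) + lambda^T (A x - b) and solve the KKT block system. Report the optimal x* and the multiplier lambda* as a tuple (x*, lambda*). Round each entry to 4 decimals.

Form the Lagrangian:
  L(x, lambda) = (1/2) x^T Q x + c^T x + lambda^T (A x - b)
Stationarity (grad_x L = 0): Q x + c + A^T lambda = 0.
Primal feasibility: A x = b.

This gives the KKT block system:
  [ Q   A^T ] [ x     ]   [-c ]
  [ A    0  ] [ lambda ] = [ b ]

Solving the linear system:
  x*      = (1, -0.3981, -0.537)
  lambda* = (5.4907)
  f(x*)   = 6.9954

x* = (1, -0.3981, -0.537), lambda* = (5.4907)


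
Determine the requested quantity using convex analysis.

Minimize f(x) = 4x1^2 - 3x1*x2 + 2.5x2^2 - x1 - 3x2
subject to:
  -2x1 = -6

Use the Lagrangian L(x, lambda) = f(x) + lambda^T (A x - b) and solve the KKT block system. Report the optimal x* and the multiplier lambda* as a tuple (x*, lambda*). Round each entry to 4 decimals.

Form the Lagrangian:
  L(x, lambda) = (1/2) x^T Q x + c^T x + lambda^T (A x - b)
Stationarity (grad_x L = 0): Q x + c + A^T lambda = 0.
Primal feasibility: A x = b.

This gives the KKT block system:
  [ Q   A^T ] [ x     ]   [-c ]
  [ A    0  ] [ lambda ] = [ b ]

Solving the linear system:
  x*      = (3, 2.4)
  lambda* = (7.9)
  f(x*)   = 18.6

x* = (3, 2.4), lambda* = (7.9)


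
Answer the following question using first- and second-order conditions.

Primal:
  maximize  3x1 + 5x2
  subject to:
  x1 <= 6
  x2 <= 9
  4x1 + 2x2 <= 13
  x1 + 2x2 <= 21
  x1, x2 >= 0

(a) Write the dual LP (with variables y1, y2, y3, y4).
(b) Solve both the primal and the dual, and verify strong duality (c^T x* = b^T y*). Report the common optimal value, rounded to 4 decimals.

The standard primal-dual pair for 'max c^T x s.t. A x <= b, x >= 0' is:
  Dual:  min b^T y  s.t.  A^T y >= c,  y >= 0.

So the dual LP is:
  minimize  6y1 + 9y2 + 13y3 + 21y4
  subject to:
    y1 + 4y3 + y4 >= 3
    y2 + 2y3 + 2y4 >= 5
    y1, y2, y3, y4 >= 0

Solving the primal: x* = (0, 6.5).
  primal value c^T x* = 32.5.
Solving the dual: y* = (0, 0, 2.5, 0).
  dual value b^T y* = 32.5.
Strong duality: c^T x* = b^T y*. Confirmed.

32.5


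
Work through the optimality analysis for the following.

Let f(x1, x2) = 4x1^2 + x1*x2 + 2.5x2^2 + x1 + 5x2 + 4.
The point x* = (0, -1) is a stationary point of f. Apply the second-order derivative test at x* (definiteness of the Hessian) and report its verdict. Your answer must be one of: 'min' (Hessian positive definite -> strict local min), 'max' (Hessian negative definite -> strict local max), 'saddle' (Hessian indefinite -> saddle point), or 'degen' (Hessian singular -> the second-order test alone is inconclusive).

Compute the Hessian H = grad^2 f:
  H = [[8, 1], [1, 5]]
Verify stationarity: grad f(x*) = H x* + g = (0, 0).
Eigenvalues of H: 4.6972, 8.3028.
Both eigenvalues > 0, so H is positive definite -> x* is a strict local min.

min


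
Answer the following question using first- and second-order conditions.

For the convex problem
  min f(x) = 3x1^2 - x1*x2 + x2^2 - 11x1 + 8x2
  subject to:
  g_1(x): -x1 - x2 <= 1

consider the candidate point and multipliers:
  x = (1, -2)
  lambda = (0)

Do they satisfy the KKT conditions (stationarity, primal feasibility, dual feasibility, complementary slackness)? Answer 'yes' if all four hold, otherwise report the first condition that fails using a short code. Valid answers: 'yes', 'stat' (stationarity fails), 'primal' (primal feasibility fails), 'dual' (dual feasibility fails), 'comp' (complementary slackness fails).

Gradient of f: grad f(x) = Q x + c = (-3, 3)
Constraint values g_i(x) = a_i^T x - b_i:
  g_1((1, -2)) = 0
Stationarity residual: grad f(x) + sum_i lambda_i a_i = (-3, 3)
  -> stationarity FAILS
Primal feasibility (all g_i <= 0): OK
Dual feasibility (all lambda_i >= 0): OK
Complementary slackness (lambda_i * g_i(x) = 0 for all i): OK

Verdict: the first failing condition is stationarity -> stat.

stat


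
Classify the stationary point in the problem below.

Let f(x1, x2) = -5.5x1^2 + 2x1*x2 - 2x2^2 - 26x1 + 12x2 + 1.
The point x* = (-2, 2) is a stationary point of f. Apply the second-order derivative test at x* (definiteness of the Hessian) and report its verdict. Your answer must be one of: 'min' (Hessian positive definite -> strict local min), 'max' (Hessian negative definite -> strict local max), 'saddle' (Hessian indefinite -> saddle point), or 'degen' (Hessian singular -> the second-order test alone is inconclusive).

Compute the Hessian H = grad^2 f:
  H = [[-11, 2], [2, -4]]
Verify stationarity: grad f(x*) = H x* + g = (0, 0).
Eigenvalues of H: -11.5311, -3.4689.
Both eigenvalues < 0, so H is negative definite -> x* is a strict local max.

max


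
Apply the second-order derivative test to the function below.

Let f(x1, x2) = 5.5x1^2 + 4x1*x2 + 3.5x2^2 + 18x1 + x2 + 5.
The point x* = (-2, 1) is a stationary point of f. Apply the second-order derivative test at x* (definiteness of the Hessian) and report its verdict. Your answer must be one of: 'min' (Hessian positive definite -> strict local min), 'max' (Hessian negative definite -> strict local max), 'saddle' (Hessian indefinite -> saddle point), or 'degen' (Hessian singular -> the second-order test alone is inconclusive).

Compute the Hessian H = grad^2 f:
  H = [[11, 4], [4, 7]]
Verify stationarity: grad f(x*) = H x* + g = (0, 0).
Eigenvalues of H: 4.5279, 13.4721.
Both eigenvalues > 0, so H is positive definite -> x* is a strict local min.

min


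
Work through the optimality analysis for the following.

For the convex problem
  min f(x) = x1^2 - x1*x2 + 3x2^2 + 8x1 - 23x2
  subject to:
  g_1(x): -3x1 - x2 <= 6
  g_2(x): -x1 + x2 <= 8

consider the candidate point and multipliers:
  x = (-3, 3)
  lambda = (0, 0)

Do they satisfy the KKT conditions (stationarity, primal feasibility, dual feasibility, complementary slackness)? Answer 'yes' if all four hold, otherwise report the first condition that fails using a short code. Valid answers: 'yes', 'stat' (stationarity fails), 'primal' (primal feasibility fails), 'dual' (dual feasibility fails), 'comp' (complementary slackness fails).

Gradient of f: grad f(x) = Q x + c = (-1, -2)
Constraint values g_i(x) = a_i^T x - b_i:
  g_1((-3, 3)) = 0
  g_2((-3, 3)) = -2
Stationarity residual: grad f(x) + sum_i lambda_i a_i = (-1, -2)
  -> stationarity FAILS
Primal feasibility (all g_i <= 0): OK
Dual feasibility (all lambda_i >= 0): OK
Complementary slackness (lambda_i * g_i(x) = 0 for all i): OK

Verdict: the first failing condition is stationarity -> stat.

stat


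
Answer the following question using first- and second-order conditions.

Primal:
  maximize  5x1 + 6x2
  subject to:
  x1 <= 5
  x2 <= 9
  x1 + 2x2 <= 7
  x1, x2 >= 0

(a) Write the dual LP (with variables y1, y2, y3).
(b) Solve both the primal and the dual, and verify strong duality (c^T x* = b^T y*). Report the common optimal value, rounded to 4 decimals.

The standard primal-dual pair for 'max c^T x s.t. A x <= b, x >= 0' is:
  Dual:  min b^T y  s.t.  A^T y >= c,  y >= 0.

So the dual LP is:
  minimize  5y1 + 9y2 + 7y3
  subject to:
    y1 + y3 >= 5
    y2 + 2y3 >= 6
    y1, y2, y3 >= 0

Solving the primal: x* = (5, 1).
  primal value c^T x* = 31.
Solving the dual: y* = (2, 0, 3).
  dual value b^T y* = 31.
Strong duality: c^T x* = b^T y*. Confirmed.

31


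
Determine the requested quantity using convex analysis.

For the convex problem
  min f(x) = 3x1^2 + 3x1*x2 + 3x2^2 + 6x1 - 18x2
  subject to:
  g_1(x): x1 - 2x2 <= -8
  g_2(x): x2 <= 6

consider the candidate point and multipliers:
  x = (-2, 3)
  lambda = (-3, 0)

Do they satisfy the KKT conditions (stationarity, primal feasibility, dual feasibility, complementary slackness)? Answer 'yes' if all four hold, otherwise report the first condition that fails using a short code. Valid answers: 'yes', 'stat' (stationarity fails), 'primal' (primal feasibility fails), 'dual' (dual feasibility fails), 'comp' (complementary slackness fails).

Gradient of f: grad f(x) = Q x + c = (3, -6)
Constraint values g_i(x) = a_i^T x - b_i:
  g_1((-2, 3)) = 0
  g_2((-2, 3)) = -3
Stationarity residual: grad f(x) + sum_i lambda_i a_i = (0, 0)
  -> stationarity OK
Primal feasibility (all g_i <= 0): OK
Dual feasibility (all lambda_i >= 0): FAILS
Complementary slackness (lambda_i * g_i(x) = 0 for all i): OK

Verdict: the first failing condition is dual_feasibility -> dual.

dual


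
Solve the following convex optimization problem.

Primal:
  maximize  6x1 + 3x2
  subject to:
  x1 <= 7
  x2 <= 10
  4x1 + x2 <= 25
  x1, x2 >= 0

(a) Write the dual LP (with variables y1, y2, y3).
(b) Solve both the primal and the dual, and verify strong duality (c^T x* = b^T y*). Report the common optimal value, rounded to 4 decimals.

The standard primal-dual pair for 'max c^T x s.t. A x <= b, x >= 0' is:
  Dual:  min b^T y  s.t.  A^T y >= c,  y >= 0.

So the dual LP is:
  minimize  7y1 + 10y2 + 25y3
  subject to:
    y1 + 4y3 >= 6
    y2 + y3 >= 3
    y1, y2, y3 >= 0

Solving the primal: x* = (3.75, 10).
  primal value c^T x* = 52.5.
Solving the dual: y* = (0, 1.5, 1.5).
  dual value b^T y* = 52.5.
Strong duality: c^T x* = b^T y*. Confirmed.

52.5


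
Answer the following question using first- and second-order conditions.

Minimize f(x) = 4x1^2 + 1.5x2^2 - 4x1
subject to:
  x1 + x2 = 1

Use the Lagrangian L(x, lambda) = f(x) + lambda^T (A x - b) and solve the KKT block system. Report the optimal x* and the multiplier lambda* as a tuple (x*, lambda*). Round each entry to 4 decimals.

Form the Lagrangian:
  L(x, lambda) = (1/2) x^T Q x + c^T x + lambda^T (A x - b)
Stationarity (grad_x L = 0): Q x + c + A^T lambda = 0.
Primal feasibility: A x = b.

This gives the KKT block system:
  [ Q   A^T ] [ x     ]   [-c ]
  [ A    0  ] [ lambda ] = [ b ]

Solving the linear system:
  x*      = (0.6364, 0.3636)
  lambda* = (-1.0909)
  f(x*)   = -0.7273

x* = (0.6364, 0.3636), lambda* = (-1.0909)


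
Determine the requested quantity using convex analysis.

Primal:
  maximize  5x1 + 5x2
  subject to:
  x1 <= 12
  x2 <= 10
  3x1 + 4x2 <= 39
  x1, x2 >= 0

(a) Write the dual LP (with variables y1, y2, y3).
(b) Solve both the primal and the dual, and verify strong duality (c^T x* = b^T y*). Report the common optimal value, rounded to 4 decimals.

The standard primal-dual pair for 'max c^T x s.t. A x <= b, x >= 0' is:
  Dual:  min b^T y  s.t.  A^T y >= c,  y >= 0.

So the dual LP is:
  minimize  12y1 + 10y2 + 39y3
  subject to:
    y1 + 3y3 >= 5
    y2 + 4y3 >= 5
    y1, y2, y3 >= 0

Solving the primal: x* = (12, 0.75).
  primal value c^T x* = 63.75.
Solving the dual: y* = (1.25, 0, 1.25).
  dual value b^T y* = 63.75.
Strong duality: c^T x* = b^T y*. Confirmed.

63.75


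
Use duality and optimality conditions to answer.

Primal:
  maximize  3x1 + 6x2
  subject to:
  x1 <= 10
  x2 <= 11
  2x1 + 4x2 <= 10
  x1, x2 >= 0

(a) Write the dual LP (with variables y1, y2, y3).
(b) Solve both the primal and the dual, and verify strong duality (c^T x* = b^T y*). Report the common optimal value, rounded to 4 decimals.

The standard primal-dual pair for 'max c^T x s.t. A x <= b, x >= 0' is:
  Dual:  min b^T y  s.t.  A^T y >= c,  y >= 0.

So the dual LP is:
  minimize  10y1 + 11y2 + 10y3
  subject to:
    y1 + 2y3 >= 3
    y2 + 4y3 >= 6
    y1, y2, y3 >= 0

Solving the primal: x* = (5, 0).
  primal value c^T x* = 15.
Solving the dual: y* = (0, 0, 1.5).
  dual value b^T y* = 15.
Strong duality: c^T x* = b^T y*. Confirmed.

15


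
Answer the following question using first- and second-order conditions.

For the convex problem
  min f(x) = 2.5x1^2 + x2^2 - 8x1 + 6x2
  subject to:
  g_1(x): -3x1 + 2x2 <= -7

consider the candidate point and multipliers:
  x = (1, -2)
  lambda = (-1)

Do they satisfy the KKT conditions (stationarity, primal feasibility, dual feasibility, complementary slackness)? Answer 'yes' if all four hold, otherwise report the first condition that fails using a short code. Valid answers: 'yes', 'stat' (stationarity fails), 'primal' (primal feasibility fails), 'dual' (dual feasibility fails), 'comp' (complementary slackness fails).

Gradient of f: grad f(x) = Q x + c = (-3, 2)
Constraint values g_i(x) = a_i^T x - b_i:
  g_1((1, -2)) = 0
Stationarity residual: grad f(x) + sum_i lambda_i a_i = (0, 0)
  -> stationarity OK
Primal feasibility (all g_i <= 0): OK
Dual feasibility (all lambda_i >= 0): FAILS
Complementary slackness (lambda_i * g_i(x) = 0 for all i): OK

Verdict: the first failing condition is dual_feasibility -> dual.

dual


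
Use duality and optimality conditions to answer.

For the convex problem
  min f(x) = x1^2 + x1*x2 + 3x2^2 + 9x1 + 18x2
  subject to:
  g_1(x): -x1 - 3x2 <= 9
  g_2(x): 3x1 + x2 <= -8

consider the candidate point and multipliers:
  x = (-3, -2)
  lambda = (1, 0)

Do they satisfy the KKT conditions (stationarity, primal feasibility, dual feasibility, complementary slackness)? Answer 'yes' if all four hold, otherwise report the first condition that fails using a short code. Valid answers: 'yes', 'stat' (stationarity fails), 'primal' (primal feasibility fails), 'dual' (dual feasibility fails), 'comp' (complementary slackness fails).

Gradient of f: grad f(x) = Q x + c = (1, 3)
Constraint values g_i(x) = a_i^T x - b_i:
  g_1((-3, -2)) = 0
  g_2((-3, -2)) = -3
Stationarity residual: grad f(x) + sum_i lambda_i a_i = (0, 0)
  -> stationarity OK
Primal feasibility (all g_i <= 0): OK
Dual feasibility (all lambda_i >= 0): OK
Complementary slackness (lambda_i * g_i(x) = 0 for all i): OK

Verdict: yes, KKT holds.

yes


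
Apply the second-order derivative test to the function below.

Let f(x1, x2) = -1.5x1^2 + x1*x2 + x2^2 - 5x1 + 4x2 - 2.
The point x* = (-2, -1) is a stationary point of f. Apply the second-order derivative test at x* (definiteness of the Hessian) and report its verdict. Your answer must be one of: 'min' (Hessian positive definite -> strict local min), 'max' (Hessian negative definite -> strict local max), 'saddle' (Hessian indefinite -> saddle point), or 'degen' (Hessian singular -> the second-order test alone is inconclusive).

Compute the Hessian H = grad^2 f:
  H = [[-3, 1], [1, 2]]
Verify stationarity: grad f(x*) = H x* + g = (0, 0).
Eigenvalues of H: -3.1926, 2.1926.
Eigenvalues have mixed signs, so H is indefinite -> x* is a saddle point.

saddle


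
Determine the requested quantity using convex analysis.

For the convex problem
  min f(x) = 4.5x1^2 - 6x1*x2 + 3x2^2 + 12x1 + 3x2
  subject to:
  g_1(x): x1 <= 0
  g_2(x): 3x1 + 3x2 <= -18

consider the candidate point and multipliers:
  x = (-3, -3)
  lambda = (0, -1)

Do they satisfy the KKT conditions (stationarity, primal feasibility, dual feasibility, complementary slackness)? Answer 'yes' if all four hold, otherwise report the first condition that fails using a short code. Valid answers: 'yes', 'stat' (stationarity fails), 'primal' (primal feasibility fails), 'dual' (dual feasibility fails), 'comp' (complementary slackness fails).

Gradient of f: grad f(x) = Q x + c = (3, 3)
Constraint values g_i(x) = a_i^T x - b_i:
  g_1((-3, -3)) = -3
  g_2((-3, -3)) = 0
Stationarity residual: grad f(x) + sum_i lambda_i a_i = (0, 0)
  -> stationarity OK
Primal feasibility (all g_i <= 0): OK
Dual feasibility (all lambda_i >= 0): FAILS
Complementary slackness (lambda_i * g_i(x) = 0 for all i): OK

Verdict: the first failing condition is dual_feasibility -> dual.

dual


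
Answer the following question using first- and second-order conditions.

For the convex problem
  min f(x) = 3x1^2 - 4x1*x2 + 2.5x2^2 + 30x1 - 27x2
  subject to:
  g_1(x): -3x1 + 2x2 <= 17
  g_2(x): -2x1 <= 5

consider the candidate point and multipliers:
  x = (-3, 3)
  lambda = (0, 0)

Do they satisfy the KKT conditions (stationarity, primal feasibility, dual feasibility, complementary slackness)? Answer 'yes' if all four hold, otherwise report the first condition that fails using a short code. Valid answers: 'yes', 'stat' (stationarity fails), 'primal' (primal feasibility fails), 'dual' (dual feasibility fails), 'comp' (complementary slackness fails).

Gradient of f: grad f(x) = Q x + c = (0, 0)
Constraint values g_i(x) = a_i^T x - b_i:
  g_1((-3, 3)) = -2
  g_2((-3, 3)) = 1
Stationarity residual: grad f(x) + sum_i lambda_i a_i = (0, 0)
  -> stationarity OK
Primal feasibility (all g_i <= 0): FAILS
Dual feasibility (all lambda_i >= 0): OK
Complementary slackness (lambda_i * g_i(x) = 0 for all i): OK

Verdict: the first failing condition is primal_feasibility -> primal.

primal


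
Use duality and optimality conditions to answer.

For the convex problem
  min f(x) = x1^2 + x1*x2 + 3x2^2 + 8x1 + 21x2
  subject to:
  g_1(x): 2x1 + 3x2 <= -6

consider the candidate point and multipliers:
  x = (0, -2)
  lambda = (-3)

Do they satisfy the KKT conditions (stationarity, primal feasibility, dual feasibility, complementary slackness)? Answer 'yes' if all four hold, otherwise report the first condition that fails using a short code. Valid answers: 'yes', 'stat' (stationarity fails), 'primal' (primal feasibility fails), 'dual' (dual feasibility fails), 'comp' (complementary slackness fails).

Gradient of f: grad f(x) = Q x + c = (6, 9)
Constraint values g_i(x) = a_i^T x - b_i:
  g_1((0, -2)) = 0
Stationarity residual: grad f(x) + sum_i lambda_i a_i = (0, 0)
  -> stationarity OK
Primal feasibility (all g_i <= 0): OK
Dual feasibility (all lambda_i >= 0): FAILS
Complementary slackness (lambda_i * g_i(x) = 0 for all i): OK

Verdict: the first failing condition is dual_feasibility -> dual.

dual


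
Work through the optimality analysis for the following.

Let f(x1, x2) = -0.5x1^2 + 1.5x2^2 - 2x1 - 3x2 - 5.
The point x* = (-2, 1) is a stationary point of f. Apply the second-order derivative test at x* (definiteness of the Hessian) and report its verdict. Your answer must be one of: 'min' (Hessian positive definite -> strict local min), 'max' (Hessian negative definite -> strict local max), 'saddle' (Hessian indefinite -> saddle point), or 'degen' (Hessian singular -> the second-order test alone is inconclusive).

Compute the Hessian H = grad^2 f:
  H = [[-1, 0], [0, 3]]
Verify stationarity: grad f(x*) = H x* + g = (0, 0).
Eigenvalues of H: -1, 3.
Eigenvalues have mixed signs, so H is indefinite -> x* is a saddle point.

saddle


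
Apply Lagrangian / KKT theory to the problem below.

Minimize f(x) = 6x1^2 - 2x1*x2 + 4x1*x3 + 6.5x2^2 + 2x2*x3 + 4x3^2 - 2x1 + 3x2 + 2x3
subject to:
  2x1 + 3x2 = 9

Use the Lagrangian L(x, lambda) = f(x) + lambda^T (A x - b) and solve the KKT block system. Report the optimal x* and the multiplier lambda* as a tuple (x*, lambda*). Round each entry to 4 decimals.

Form the Lagrangian:
  L(x, lambda) = (1/2) x^T Q x + c^T x + lambda^T (A x - b)
Stationarity (grad_x L = 0): Q x + c + A^T lambda = 0.
Primal feasibility: A x = b.

This gives the KKT block system:
  [ Q   A^T ] [ x     ]   [-c ]
  [ A    0  ] [ lambda ] = [ b ]

Solving the linear system:
  x*      = (1.9773, 1.6818, -1.6591)
  lambda* = (-5.8636)
  f(x*)   = 25.2727

x* = (1.9773, 1.6818, -1.6591), lambda* = (-5.8636)


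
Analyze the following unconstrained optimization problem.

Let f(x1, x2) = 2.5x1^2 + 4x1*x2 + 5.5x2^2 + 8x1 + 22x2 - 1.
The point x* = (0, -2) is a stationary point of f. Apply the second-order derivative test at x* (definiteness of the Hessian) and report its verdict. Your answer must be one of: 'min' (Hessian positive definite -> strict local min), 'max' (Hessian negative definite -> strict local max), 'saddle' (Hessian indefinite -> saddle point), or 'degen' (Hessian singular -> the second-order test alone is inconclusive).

Compute the Hessian H = grad^2 f:
  H = [[5, 4], [4, 11]]
Verify stationarity: grad f(x*) = H x* + g = (0, 0).
Eigenvalues of H: 3, 13.
Both eigenvalues > 0, so H is positive definite -> x* is a strict local min.

min


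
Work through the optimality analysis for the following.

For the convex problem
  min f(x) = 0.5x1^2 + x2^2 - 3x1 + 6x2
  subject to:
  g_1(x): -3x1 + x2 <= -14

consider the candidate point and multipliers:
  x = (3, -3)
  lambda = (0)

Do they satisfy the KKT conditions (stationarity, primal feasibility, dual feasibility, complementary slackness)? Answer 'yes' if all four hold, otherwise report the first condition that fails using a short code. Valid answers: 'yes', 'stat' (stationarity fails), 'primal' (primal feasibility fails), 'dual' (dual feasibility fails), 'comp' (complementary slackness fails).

Gradient of f: grad f(x) = Q x + c = (0, 0)
Constraint values g_i(x) = a_i^T x - b_i:
  g_1((3, -3)) = 2
Stationarity residual: grad f(x) + sum_i lambda_i a_i = (0, 0)
  -> stationarity OK
Primal feasibility (all g_i <= 0): FAILS
Dual feasibility (all lambda_i >= 0): OK
Complementary slackness (lambda_i * g_i(x) = 0 for all i): OK

Verdict: the first failing condition is primal_feasibility -> primal.

primal


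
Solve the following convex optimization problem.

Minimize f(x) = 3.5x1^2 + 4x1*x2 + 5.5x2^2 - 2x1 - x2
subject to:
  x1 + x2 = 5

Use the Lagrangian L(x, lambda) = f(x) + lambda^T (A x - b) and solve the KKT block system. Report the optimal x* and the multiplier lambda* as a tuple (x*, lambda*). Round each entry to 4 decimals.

Form the Lagrangian:
  L(x, lambda) = (1/2) x^T Q x + c^T x + lambda^T (A x - b)
Stationarity (grad_x L = 0): Q x + c + A^T lambda = 0.
Primal feasibility: A x = b.

This gives the KKT block system:
  [ Q   A^T ] [ x     ]   [-c ]
  [ A    0  ] [ lambda ] = [ b ]

Solving the linear system:
  x*      = (3.6, 1.4)
  lambda* = (-28.8)
  f(x*)   = 67.7

x* = (3.6, 1.4), lambda* = (-28.8)


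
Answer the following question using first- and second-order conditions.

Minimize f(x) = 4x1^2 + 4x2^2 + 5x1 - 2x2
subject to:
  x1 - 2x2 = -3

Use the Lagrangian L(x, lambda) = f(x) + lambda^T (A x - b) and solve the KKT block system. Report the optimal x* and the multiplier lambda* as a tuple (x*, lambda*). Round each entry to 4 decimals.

Form the Lagrangian:
  L(x, lambda) = (1/2) x^T Q x + c^T x + lambda^T (A x - b)
Stationarity (grad_x L = 0): Q x + c + A^T lambda = 0.
Primal feasibility: A x = b.

This gives the KKT block system:
  [ Q   A^T ] [ x     ]   [-c ]
  [ A    0  ] [ lambda ] = [ b ]

Solving the linear system:
  x*      = (-1, 1)
  lambda* = (3)
  f(x*)   = 1

x* = (-1, 1), lambda* = (3)


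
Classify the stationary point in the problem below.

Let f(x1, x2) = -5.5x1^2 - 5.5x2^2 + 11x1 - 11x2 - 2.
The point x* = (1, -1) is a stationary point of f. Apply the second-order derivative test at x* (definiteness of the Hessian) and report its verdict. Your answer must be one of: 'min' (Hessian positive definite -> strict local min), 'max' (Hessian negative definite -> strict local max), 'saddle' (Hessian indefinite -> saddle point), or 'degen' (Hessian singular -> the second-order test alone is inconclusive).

Compute the Hessian H = grad^2 f:
  H = [[-11, 0], [0, -11]]
Verify stationarity: grad f(x*) = H x* + g = (0, 0).
Eigenvalues of H: -11, -11.
Both eigenvalues < 0, so H is negative definite -> x* is a strict local max.

max


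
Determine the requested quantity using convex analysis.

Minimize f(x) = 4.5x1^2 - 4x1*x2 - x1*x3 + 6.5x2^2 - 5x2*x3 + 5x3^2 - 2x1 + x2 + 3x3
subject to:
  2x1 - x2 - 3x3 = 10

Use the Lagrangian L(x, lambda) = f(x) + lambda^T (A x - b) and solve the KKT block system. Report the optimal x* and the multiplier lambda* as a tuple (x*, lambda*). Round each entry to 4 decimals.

Form the Lagrangian:
  L(x, lambda) = (1/2) x^T Q x + c^T x + lambda^T (A x - b)
Stationarity (grad_x L = 0): Q x + c + A^T lambda = 0.
Primal feasibility: A x = b.

This gives the KKT block system:
  [ Q   A^T ] [ x     ]   [-c ]
  [ A    0  ] [ lambda ] = [ b ]

Solving the linear system:
  x*      = (0.581, -1.2852, -2.5176)
  lambda* = (-5.4437)
  f(x*)   = 22.2183

x* = (0.581, -1.2852, -2.5176), lambda* = (-5.4437)


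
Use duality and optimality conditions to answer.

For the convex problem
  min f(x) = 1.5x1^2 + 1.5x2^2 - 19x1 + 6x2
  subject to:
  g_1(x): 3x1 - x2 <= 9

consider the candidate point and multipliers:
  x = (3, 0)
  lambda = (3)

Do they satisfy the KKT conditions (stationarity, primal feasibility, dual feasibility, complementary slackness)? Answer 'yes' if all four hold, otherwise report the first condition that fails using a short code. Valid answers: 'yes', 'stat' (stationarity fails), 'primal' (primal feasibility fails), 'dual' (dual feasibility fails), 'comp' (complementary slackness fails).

Gradient of f: grad f(x) = Q x + c = (-10, 6)
Constraint values g_i(x) = a_i^T x - b_i:
  g_1((3, 0)) = 0
Stationarity residual: grad f(x) + sum_i lambda_i a_i = (-1, 3)
  -> stationarity FAILS
Primal feasibility (all g_i <= 0): OK
Dual feasibility (all lambda_i >= 0): OK
Complementary slackness (lambda_i * g_i(x) = 0 for all i): OK

Verdict: the first failing condition is stationarity -> stat.

stat


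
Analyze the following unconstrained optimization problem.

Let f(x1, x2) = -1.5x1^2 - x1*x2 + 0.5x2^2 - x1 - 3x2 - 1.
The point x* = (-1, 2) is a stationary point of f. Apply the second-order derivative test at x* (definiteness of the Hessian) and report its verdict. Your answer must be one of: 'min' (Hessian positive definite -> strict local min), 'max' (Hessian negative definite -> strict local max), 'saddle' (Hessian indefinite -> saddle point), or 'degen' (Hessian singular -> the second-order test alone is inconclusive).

Compute the Hessian H = grad^2 f:
  H = [[-3, -1], [-1, 1]]
Verify stationarity: grad f(x*) = H x* + g = (0, 0).
Eigenvalues of H: -3.2361, 1.2361.
Eigenvalues have mixed signs, so H is indefinite -> x* is a saddle point.

saddle


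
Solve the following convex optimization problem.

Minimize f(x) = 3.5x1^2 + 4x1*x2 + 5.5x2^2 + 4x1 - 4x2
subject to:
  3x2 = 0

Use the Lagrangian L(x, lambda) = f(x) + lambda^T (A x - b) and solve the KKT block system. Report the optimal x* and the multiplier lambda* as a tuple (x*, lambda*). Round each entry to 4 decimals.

Form the Lagrangian:
  L(x, lambda) = (1/2) x^T Q x + c^T x + lambda^T (A x - b)
Stationarity (grad_x L = 0): Q x + c + A^T lambda = 0.
Primal feasibility: A x = b.

This gives the KKT block system:
  [ Q   A^T ] [ x     ]   [-c ]
  [ A    0  ] [ lambda ] = [ b ]

Solving the linear system:
  x*      = (-0.5714, 0)
  lambda* = (2.0952)
  f(x*)   = -1.1429

x* = (-0.5714, 0), lambda* = (2.0952)


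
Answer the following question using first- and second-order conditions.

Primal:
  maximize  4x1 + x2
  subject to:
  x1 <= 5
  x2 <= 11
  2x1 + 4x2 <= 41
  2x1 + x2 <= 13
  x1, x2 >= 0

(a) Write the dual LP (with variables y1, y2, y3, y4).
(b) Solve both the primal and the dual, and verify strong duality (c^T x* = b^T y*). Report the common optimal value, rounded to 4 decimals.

The standard primal-dual pair for 'max c^T x s.t. A x <= b, x >= 0' is:
  Dual:  min b^T y  s.t.  A^T y >= c,  y >= 0.

So the dual LP is:
  minimize  5y1 + 11y2 + 41y3 + 13y4
  subject to:
    y1 + 2y3 + 2y4 >= 4
    y2 + 4y3 + y4 >= 1
    y1, y2, y3, y4 >= 0

Solving the primal: x* = (5, 3).
  primal value c^T x* = 23.
Solving the dual: y* = (2, 0, 0, 1).
  dual value b^T y* = 23.
Strong duality: c^T x* = b^T y*. Confirmed.

23


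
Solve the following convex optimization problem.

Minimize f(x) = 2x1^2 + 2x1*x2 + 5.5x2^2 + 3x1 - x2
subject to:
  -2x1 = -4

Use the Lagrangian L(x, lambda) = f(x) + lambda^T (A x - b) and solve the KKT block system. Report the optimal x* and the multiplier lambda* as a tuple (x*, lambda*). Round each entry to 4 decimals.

Form the Lagrangian:
  L(x, lambda) = (1/2) x^T Q x + c^T x + lambda^T (A x - b)
Stationarity (grad_x L = 0): Q x + c + A^T lambda = 0.
Primal feasibility: A x = b.

This gives the KKT block system:
  [ Q   A^T ] [ x     ]   [-c ]
  [ A    0  ] [ lambda ] = [ b ]

Solving the linear system:
  x*      = (2, -0.2727)
  lambda* = (5.2273)
  f(x*)   = 13.5909

x* = (2, -0.2727), lambda* = (5.2273)


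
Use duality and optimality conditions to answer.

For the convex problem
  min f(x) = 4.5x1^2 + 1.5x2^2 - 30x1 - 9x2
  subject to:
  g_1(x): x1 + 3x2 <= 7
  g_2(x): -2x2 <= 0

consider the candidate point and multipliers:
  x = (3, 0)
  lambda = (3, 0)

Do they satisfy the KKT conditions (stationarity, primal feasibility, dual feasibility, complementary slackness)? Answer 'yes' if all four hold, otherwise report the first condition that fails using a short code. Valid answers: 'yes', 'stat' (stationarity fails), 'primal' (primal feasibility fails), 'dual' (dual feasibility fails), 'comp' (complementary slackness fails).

Gradient of f: grad f(x) = Q x + c = (-3, -9)
Constraint values g_i(x) = a_i^T x - b_i:
  g_1((3, 0)) = -4
  g_2((3, 0)) = 0
Stationarity residual: grad f(x) + sum_i lambda_i a_i = (0, 0)
  -> stationarity OK
Primal feasibility (all g_i <= 0): OK
Dual feasibility (all lambda_i >= 0): OK
Complementary slackness (lambda_i * g_i(x) = 0 for all i): FAILS

Verdict: the first failing condition is complementary_slackness -> comp.

comp


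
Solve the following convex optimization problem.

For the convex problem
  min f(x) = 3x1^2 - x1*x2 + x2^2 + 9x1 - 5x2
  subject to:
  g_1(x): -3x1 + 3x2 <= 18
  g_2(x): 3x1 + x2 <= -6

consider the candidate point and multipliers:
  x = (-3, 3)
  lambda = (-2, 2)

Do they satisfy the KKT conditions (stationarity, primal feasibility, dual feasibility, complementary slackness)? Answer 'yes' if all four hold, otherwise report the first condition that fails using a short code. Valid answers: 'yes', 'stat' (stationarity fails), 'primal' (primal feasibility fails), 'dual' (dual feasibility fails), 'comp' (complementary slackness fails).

Gradient of f: grad f(x) = Q x + c = (-12, 4)
Constraint values g_i(x) = a_i^T x - b_i:
  g_1((-3, 3)) = 0
  g_2((-3, 3)) = 0
Stationarity residual: grad f(x) + sum_i lambda_i a_i = (0, 0)
  -> stationarity OK
Primal feasibility (all g_i <= 0): OK
Dual feasibility (all lambda_i >= 0): FAILS
Complementary slackness (lambda_i * g_i(x) = 0 for all i): OK

Verdict: the first failing condition is dual_feasibility -> dual.

dual


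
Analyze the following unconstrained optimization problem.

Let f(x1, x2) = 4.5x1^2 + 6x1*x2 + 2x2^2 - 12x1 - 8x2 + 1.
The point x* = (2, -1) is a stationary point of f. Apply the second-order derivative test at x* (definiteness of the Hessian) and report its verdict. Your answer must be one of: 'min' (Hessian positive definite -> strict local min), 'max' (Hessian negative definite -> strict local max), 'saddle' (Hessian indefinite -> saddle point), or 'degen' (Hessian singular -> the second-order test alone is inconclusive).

Compute the Hessian H = grad^2 f:
  H = [[9, 6], [6, 4]]
Verify stationarity: grad f(x*) = H x* + g = (0, 0).
Eigenvalues of H: 0, 13.
H has a zero eigenvalue (singular; positive semidefinite but not definite), so H is neither positive definite, negative definite, nor indefinite. The second-order test alone is inconclusive -> degen.
(Indeed, f is constant along the null direction of H through x*, so x* is not a strict local extremum.)

degen


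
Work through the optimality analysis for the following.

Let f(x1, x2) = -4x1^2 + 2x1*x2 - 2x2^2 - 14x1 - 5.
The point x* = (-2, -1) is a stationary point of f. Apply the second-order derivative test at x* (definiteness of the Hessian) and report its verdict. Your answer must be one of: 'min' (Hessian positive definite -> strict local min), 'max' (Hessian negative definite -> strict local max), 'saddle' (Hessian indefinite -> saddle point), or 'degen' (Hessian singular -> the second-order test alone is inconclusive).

Compute the Hessian H = grad^2 f:
  H = [[-8, 2], [2, -4]]
Verify stationarity: grad f(x*) = H x* + g = (0, 0).
Eigenvalues of H: -8.8284, -3.1716.
Both eigenvalues < 0, so H is negative definite -> x* is a strict local max.

max
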